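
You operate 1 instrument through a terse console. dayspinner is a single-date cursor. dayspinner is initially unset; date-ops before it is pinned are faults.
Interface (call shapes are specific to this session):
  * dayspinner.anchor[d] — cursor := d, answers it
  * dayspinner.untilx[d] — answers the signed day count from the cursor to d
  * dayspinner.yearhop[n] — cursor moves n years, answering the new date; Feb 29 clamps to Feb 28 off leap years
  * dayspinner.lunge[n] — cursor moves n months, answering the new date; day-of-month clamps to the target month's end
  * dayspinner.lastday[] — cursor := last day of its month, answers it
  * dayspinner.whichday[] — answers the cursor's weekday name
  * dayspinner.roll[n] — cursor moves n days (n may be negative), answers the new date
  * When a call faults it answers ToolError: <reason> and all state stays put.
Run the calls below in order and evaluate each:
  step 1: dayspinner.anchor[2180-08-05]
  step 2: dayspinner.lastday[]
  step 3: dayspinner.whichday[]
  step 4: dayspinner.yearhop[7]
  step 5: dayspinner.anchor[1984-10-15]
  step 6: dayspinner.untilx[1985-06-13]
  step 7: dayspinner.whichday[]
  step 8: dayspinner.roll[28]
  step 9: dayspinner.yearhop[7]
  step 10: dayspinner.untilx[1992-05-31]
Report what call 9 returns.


-- dayspinner.anchor(d='2180-08-05') => 2180-08-05
-- dayspinner.lastday() => 2180-08-31
-- dayspinner.whichday() => Thursday
-- dayspinner.yearhop(n='7') => 2187-08-31
-- dayspinner.anchor(d='1984-10-15') => 1984-10-15
-- dayspinner.untilx(d='1985-06-13') => 241
-- dayspinner.whichday() => Monday
-- dayspinner.roll(n='28') => 1984-11-12
-- dayspinner.yearhop(n='7') => 1991-11-12
-- dayspinner.untilx(d='1992-05-31') => 201

Answer: 1991-11-12


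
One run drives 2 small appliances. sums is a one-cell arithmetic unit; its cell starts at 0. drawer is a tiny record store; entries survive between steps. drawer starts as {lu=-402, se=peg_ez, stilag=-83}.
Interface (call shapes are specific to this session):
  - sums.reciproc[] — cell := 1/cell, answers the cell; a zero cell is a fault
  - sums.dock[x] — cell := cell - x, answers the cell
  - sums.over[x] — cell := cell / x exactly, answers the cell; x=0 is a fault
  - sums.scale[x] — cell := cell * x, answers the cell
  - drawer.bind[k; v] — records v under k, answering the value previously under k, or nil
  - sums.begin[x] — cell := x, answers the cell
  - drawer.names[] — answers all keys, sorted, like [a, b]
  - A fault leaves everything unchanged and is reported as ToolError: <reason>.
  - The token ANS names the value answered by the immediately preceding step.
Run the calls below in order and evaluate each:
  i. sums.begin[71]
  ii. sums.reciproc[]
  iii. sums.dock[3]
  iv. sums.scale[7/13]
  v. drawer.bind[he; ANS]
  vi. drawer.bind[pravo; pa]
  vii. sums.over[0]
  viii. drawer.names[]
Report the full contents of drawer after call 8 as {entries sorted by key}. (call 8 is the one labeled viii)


Then sums.begin passing x='71', → 71.
Now I run sums.reciproc, and get 1/71.
I use sums.dock passing x='3', which returns -212/71.
Using sums.scale passing x='7/13', which returns -1484/923.
I invoke drawer.bind passing k='he', v='ANS', which returns nil.
Invoking drawer.bind passing k='pravo', v='pa', and get nil.
I invoke sums.over passing x='0', — result: ToolError: division by zero.
Next I call drawer.names(), — result: [he, lu, pravo, se, stilag].

Answer: {he=-1484/923, lu=-402, pravo=pa, se=peg_ez, stilag=-83}


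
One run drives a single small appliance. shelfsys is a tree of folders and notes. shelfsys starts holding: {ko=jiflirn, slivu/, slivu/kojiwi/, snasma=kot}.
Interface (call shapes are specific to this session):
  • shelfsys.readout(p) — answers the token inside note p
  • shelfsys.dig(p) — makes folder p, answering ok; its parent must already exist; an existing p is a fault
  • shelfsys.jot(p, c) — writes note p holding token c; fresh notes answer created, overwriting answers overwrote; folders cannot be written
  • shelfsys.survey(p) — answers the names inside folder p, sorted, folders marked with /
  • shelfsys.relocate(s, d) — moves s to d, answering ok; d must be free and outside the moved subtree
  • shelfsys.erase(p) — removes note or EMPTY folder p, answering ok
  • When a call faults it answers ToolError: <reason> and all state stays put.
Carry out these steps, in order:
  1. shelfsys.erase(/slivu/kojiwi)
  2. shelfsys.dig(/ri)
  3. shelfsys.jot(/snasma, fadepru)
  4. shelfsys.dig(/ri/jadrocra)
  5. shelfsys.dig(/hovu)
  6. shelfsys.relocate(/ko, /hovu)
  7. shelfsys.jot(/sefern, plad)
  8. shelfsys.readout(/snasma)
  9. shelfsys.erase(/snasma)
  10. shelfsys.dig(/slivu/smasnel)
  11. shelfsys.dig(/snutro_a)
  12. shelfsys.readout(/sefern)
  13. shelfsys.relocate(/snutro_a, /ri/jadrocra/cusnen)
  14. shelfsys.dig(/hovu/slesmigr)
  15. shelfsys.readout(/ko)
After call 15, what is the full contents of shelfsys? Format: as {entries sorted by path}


Next I call shelfsys.erase on p→/slivu/kojiwi: ok.
I invoke shelfsys.dig on p→/ri, → ok.
Now I run shelfsys.jot on p→/snasma, c→fadepru, giving overwrote.
I call shelfsys.dig on p→/ri/jadrocra, and observe ok.
I try shelfsys.dig on p→/hovu, — result: ok.
Now I run shelfsys.relocate on s→/ko, d→/hovu, and get ToolError: exists.
Then shelfsys.jot on p→/sefern, c→plad, and get created.
Now I run shelfsys.readout on p→/snasma, and get fadepru.
Calling shelfsys.erase on p→/snasma, and see ok.
I run shelfsys.dig on p→/slivu/smasnel, and see ok.
I invoke shelfsys.dig on p→/snutro_a, and see ok.
Then shelfsys.readout on p→/sefern, → plad.
I run shelfsys.relocate on s→/snutro_a, d→/ri/jadrocra/cusnen, and see ok.
I invoke shelfsys.dig on p→/hovu/slesmigr, — result: ok.
I call shelfsys.readout on p→/ko, yielding jiflirn.

Answer: {hovu/, hovu/slesmigr/, ko=jiflirn, ri/, ri/jadrocra/, ri/jadrocra/cusnen/, sefern=plad, slivu/, slivu/smasnel/}


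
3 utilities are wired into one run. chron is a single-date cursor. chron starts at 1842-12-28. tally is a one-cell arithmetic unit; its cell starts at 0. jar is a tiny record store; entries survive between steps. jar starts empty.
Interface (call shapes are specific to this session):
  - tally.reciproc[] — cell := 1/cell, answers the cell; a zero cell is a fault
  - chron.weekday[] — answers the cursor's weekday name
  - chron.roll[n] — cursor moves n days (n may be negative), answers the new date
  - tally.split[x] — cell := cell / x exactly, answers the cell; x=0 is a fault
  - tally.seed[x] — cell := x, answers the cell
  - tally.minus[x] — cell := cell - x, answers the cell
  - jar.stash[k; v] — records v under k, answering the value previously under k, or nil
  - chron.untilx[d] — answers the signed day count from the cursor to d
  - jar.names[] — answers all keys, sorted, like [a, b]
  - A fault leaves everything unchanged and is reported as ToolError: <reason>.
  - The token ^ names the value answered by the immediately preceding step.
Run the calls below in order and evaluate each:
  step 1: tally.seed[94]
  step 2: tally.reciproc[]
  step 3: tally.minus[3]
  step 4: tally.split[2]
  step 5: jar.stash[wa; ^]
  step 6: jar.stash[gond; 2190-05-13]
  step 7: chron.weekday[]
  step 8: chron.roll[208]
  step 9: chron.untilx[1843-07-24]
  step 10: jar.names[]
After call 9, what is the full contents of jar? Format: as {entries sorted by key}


Answer: {gond=2190-05-13, wa=-281/188}

Derivation:
CALL tally.seed[x→94]
RET  94
CALL tally.reciproc[]
RET  1/94
CALL tally.minus[x→3]
RET  -281/94
CALL tally.split[x→2]
RET  -281/188
CALL jar.stash[k→wa; v→^]
RET  nil
CALL jar.stash[k→gond; v→2190-05-13]
RET  nil
CALL chron.weekday[]
RET  Wednesday
CALL chron.roll[n→208]
RET  1843-07-24
CALL chron.untilx[d→1843-07-24]
RET  0
CALL jar.names[]
RET  [gond, wa]


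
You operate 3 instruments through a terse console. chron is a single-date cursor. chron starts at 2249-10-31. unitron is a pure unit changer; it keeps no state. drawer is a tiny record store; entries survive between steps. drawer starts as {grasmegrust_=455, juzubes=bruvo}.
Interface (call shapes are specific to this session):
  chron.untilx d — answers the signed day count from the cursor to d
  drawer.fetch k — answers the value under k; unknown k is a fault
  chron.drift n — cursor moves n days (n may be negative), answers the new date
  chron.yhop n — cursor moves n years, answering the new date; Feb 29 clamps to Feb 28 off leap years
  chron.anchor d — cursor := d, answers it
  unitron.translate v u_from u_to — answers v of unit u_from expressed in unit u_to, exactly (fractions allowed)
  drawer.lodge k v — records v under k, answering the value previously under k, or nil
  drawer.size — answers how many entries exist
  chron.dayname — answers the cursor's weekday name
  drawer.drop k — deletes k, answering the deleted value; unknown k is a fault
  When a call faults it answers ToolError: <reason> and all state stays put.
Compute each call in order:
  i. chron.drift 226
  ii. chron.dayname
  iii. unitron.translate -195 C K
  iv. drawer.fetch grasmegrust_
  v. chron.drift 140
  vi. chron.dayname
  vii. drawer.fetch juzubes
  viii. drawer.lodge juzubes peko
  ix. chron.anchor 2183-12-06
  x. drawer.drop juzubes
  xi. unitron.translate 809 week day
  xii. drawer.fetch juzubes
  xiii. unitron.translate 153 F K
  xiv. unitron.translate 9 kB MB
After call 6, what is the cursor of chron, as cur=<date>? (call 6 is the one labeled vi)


·→ drift(n='226')
·← 2250-06-14
·→ dayname()
·← Friday
·→ translate(v='-195', u_from='C', u_to='K')
·← 1563/20
·→ fetch(k='grasmegrust_')
·← 455
·→ drift(n='140')
·← 2250-11-01
·→ dayname()
·← Friday
·→ fetch(k='juzubes')
·← bruvo
·→ lodge(k='juzubes', v='peko')
·← bruvo
·→ anchor(d='2183-12-06')
·← 2183-12-06
·→ drop(k='juzubes')
·← peko
·→ translate(v='809', u_from='week', u_to='day')
·← 5663
·→ fetch(k='juzubes')
·← ToolError: no such key juzubes
·→ translate(v='153', u_from='F', u_to='K')
·← 61267/180
·→ translate(v='9', u_from='kB', u_to='MB')
·← 9/1000

Answer: cur=2250-11-01


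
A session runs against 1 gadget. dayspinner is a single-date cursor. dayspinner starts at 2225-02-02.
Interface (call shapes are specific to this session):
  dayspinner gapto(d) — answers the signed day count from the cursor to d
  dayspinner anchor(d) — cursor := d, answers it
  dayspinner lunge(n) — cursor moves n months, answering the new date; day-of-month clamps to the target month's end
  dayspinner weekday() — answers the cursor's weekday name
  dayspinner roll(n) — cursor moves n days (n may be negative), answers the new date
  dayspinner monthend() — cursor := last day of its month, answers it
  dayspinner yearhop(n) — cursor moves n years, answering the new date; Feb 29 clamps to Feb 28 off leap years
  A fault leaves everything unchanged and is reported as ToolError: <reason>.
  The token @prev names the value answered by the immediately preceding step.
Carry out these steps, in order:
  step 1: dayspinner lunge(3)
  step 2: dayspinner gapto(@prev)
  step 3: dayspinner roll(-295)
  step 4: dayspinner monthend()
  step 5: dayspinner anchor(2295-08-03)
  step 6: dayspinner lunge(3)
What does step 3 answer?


Answer: 2224-07-11

Derivation:
! dayspinner lunge(n=3) == 2225-05-02
! dayspinner gapto(d=@prev) == 0
! dayspinner roll(n=-295) == 2224-07-11
! dayspinner monthend() == 2224-07-31
! dayspinner anchor(d=2295-08-03) == 2295-08-03
! dayspinner lunge(n=3) == 2295-11-03


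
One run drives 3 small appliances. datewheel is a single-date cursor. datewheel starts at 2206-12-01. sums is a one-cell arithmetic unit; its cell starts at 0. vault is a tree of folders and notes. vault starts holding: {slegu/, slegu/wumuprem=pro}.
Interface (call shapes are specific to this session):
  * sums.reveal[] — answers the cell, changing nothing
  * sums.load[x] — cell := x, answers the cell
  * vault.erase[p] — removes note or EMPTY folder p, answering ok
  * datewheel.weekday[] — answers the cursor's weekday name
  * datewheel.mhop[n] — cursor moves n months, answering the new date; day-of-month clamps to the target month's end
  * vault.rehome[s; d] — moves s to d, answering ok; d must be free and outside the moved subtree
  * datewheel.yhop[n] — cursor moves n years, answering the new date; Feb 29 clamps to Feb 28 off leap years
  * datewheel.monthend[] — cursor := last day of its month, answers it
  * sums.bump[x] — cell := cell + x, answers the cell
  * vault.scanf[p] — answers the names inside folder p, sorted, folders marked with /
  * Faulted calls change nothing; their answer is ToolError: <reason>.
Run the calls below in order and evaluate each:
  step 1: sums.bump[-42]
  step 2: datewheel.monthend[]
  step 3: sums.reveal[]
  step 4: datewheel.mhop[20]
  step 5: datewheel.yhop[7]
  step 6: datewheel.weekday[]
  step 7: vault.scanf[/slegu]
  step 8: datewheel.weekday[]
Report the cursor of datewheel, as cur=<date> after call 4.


-> sums.bump(x→-42)
<- -42
-> datewheel.monthend()
<- 2206-12-31
-> sums.reveal()
<- -42
-> datewheel.mhop(n→20)
<- 2208-08-31
-> datewheel.yhop(n→7)
<- 2215-08-31
-> datewheel.weekday()
<- Thursday
-> vault.scanf(p→/slegu)
<- [wumuprem]
-> datewheel.weekday()
<- Thursday

Answer: cur=2208-08-31


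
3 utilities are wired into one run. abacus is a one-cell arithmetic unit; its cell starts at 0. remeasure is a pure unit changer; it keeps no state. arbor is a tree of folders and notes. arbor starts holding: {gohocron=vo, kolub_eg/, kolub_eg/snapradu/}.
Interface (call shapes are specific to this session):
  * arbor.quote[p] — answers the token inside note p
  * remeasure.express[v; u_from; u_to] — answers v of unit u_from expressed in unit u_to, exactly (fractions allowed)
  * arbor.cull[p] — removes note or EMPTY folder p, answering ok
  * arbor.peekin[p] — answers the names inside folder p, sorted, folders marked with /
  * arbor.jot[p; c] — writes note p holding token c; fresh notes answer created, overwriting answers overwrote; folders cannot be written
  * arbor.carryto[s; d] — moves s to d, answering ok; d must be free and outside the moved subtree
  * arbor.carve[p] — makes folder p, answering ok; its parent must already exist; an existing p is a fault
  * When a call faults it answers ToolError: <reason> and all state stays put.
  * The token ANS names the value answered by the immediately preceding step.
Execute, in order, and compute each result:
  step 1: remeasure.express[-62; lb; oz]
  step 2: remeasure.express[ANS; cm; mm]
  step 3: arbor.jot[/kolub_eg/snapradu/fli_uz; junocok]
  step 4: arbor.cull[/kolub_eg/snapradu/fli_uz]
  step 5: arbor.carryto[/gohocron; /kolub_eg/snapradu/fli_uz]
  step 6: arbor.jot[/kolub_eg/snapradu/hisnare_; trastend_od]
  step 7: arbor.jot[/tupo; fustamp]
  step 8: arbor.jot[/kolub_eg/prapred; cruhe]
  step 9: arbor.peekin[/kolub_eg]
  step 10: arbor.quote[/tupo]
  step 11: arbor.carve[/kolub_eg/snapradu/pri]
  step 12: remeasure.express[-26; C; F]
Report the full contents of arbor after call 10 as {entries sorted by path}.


Step: remeasure.express[v=-62; u_from=lb; u_to=oz]
Result: -992
Step: remeasure.express[v=ANS; u_from=cm; u_to=mm]
Result: -9920
Step: arbor.jot[p=/kolub_eg/snapradu/fli_uz; c=junocok]
Result: created
Step: arbor.cull[p=/kolub_eg/snapradu/fli_uz]
Result: ok
Step: arbor.carryto[s=/gohocron; d=/kolub_eg/snapradu/fli_uz]
Result: ok
Step: arbor.jot[p=/kolub_eg/snapradu/hisnare_; c=trastend_od]
Result: created
Step: arbor.jot[p=/tupo; c=fustamp]
Result: created
Step: arbor.jot[p=/kolub_eg/prapred; c=cruhe]
Result: created
Step: arbor.peekin[p=/kolub_eg]
Result: [prapred, snapradu/]
Step: arbor.quote[p=/tupo]
Result: fustamp
Step: arbor.carve[p=/kolub_eg/snapradu/pri]
Result: ok
Step: remeasure.express[v=-26; u_from=C; u_to=F]
Result: -74/5

Answer: {kolub_eg/, kolub_eg/prapred=cruhe, kolub_eg/snapradu/, kolub_eg/snapradu/fli_uz=vo, kolub_eg/snapradu/hisnare_=trastend_od, tupo=fustamp}


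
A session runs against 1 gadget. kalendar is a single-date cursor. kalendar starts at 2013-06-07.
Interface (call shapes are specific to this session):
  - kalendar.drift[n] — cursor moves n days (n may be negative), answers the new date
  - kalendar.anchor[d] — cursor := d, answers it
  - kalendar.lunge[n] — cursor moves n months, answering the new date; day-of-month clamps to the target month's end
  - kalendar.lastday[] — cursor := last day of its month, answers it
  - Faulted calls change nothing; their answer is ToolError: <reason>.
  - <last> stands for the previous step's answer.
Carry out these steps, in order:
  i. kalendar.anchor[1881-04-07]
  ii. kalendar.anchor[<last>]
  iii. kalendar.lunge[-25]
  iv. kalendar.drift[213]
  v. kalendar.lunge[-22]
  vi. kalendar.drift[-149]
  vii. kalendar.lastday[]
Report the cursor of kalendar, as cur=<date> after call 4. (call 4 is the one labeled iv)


-- anchor(d→1881-04-07) == 1881-04-07
-- anchor(d→<last>) == 1881-04-07
-- lunge(n→-25) == 1879-03-07
-- drift(n→213) == 1879-10-06
-- lunge(n→-22) == 1877-12-06
-- drift(n→-149) == 1877-07-10
-- lastday() == 1877-07-31

Answer: cur=1879-10-06


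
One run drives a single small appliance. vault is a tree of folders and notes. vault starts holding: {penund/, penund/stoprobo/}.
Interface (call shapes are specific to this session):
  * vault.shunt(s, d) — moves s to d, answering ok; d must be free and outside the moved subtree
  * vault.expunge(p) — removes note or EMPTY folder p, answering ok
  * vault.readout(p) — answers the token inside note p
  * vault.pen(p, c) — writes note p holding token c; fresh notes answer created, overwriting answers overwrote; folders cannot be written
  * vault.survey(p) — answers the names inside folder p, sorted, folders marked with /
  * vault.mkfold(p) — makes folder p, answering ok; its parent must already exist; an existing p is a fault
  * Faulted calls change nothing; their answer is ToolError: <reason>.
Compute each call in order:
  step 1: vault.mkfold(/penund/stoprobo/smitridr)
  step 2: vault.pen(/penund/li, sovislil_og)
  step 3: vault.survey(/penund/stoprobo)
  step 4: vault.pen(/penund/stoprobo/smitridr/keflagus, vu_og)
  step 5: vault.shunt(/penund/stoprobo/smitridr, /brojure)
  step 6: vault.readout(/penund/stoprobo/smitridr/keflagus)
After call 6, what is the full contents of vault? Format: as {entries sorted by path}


→ mkfold(p='/penund/stoprobo/smitridr')
← ok
→ pen(p='/penund/li', c='sovislil_og')
← created
→ survey(p='/penund/stoprobo')
← [smitridr/]
→ pen(p='/penund/stoprobo/smitridr/keflagus', c='vu_og')
← created
→ shunt(s='/penund/stoprobo/smitridr', d='/brojure')
← ok
→ readout(p='/penund/stoprobo/smitridr/keflagus')
← ToolError: not found

Answer: {brojure/, brojure/keflagus=vu_og, penund/, penund/li=sovislil_og, penund/stoprobo/}


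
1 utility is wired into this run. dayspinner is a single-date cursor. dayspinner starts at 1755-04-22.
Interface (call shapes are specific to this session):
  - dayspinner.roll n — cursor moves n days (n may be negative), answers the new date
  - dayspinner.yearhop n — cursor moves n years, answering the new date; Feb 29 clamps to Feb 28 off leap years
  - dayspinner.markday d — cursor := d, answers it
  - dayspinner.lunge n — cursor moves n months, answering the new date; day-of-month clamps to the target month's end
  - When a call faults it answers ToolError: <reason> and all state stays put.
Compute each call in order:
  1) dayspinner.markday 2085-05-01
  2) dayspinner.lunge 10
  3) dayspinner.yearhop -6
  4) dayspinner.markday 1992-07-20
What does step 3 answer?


Answer: 2080-03-01

Derivation:
[in] markday d=2085-05-01
[out] 2085-05-01
[in] lunge n=10
[out] 2086-03-01
[in] yearhop n=-6
[out] 2080-03-01
[in] markday d=1992-07-20
[out] 1992-07-20


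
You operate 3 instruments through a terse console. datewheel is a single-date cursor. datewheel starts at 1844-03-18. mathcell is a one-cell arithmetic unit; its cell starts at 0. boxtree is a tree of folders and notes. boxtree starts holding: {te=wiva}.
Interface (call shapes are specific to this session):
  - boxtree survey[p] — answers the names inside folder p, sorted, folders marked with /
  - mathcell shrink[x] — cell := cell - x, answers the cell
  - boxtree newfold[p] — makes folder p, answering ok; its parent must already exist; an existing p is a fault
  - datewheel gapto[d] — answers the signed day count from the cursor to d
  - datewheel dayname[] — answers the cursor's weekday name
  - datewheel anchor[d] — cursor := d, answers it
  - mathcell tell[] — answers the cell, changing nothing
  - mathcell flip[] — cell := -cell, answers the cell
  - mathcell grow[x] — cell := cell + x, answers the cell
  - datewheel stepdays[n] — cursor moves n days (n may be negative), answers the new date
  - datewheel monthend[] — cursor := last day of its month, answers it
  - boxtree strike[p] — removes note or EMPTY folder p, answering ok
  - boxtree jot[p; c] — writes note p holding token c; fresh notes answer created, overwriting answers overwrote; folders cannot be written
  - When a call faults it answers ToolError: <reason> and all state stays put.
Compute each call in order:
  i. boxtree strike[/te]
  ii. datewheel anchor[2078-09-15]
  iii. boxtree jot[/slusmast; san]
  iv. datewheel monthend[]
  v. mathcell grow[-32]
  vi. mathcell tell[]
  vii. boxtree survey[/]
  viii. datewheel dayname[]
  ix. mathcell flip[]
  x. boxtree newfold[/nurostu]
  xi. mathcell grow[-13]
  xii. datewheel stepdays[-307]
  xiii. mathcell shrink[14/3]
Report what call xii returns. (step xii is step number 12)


# 1. boxtree strike(p→/te) == ok
# 2. datewheel anchor(d→2078-09-15) == 2078-09-15
# 3. boxtree jot(p→/slusmast, c→san) == created
# 4. datewheel monthend() == 2078-09-30
# 5. mathcell grow(x→-32) == -32
# 6. mathcell tell() == -32
# 7. boxtree survey(p→/) == [slusmast]
# 8. datewheel dayname() == Friday
# 9. mathcell flip() == 32
# 10. boxtree newfold(p→/nurostu) == ok
# 11. mathcell grow(x→-13) == 19
# 12. datewheel stepdays(n→-307) == 2077-11-27
# 13. mathcell shrink(x→14/3) == 43/3

Answer: 2077-11-27


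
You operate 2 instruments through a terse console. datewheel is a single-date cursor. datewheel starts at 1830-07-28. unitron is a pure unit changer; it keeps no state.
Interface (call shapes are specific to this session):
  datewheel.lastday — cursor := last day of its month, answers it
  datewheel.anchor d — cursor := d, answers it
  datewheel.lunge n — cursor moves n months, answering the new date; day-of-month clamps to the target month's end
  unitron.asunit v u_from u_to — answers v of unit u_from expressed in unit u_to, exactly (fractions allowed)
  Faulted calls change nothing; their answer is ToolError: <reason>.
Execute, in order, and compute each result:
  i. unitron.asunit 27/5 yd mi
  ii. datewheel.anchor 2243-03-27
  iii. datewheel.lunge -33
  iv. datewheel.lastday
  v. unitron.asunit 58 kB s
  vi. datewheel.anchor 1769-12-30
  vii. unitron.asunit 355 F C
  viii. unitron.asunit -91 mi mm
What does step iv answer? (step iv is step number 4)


Answer: 2240-06-30

Derivation:
>> asunit(v→27/5, u_from→yd, u_to→mi)
<< 27/8800
>> anchor(d→2243-03-27)
<< 2243-03-27
>> lunge(n→-33)
<< 2240-06-27
>> lastday()
<< 2240-06-30
>> asunit(v→58, u_from→kB, u_to→s)
<< ToolError: incompatible units
>> anchor(d→1769-12-30)
<< 1769-12-30
>> asunit(v→355, u_from→F, u_to→C)
<< 1615/9
>> asunit(v→-91, u_from→mi, u_to→mm)
<< -146450304


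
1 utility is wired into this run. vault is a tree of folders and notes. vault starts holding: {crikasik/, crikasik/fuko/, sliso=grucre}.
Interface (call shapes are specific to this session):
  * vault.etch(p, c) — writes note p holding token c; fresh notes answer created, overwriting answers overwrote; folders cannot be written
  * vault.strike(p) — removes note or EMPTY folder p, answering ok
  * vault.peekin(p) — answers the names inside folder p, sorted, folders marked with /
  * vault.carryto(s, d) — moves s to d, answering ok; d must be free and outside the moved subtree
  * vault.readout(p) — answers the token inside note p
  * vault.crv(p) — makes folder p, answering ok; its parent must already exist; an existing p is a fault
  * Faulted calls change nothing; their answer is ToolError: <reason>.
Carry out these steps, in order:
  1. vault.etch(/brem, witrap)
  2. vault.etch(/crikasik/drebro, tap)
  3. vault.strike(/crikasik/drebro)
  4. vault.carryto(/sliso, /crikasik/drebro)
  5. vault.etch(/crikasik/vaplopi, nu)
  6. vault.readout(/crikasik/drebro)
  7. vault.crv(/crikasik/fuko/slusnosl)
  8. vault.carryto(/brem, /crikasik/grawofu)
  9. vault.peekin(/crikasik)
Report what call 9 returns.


Answer: [drebro, fuko/, grawofu, vaplopi]

Derivation:
>> etch(p→/brem, c→witrap)
<< created
>> etch(p→/crikasik/drebro, c→tap)
<< created
>> strike(p→/crikasik/drebro)
<< ok
>> carryto(s→/sliso, d→/crikasik/drebro)
<< ok
>> etch(p→/crikasik/vaplopi, c→nu)
<< created
>> readout(p→/crikasik/drebro)
<< grucre
>> crv(p→/crikasik/fuko/slusnosl)
<< ok
>> carryto(s→/brem, d→/crikasik/grawofu)
<< ok
>> peekin(p→/crikasik)
<< [drebro, fuko/, grawofu, vaplopi]


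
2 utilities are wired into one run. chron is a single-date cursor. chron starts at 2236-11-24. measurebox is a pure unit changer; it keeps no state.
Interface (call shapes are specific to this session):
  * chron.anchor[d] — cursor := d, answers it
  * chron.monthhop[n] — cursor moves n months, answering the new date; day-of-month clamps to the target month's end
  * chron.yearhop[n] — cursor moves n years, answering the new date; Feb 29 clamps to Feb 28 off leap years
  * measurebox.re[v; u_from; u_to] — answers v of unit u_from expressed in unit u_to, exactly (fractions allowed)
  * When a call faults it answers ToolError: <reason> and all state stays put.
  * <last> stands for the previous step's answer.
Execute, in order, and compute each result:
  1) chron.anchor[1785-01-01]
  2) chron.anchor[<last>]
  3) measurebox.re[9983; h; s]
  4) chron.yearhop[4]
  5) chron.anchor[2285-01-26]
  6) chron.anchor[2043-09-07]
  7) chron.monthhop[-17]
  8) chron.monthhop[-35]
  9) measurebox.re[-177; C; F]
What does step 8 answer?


→ anchor(d=1785-01-01)
← 1785-01-01
→ anchor(d=<last>)
← 1785-01-01
→ re(v=9983, u_from=h, u_to=s)
← 35938800
→ yearhop(n=4)
← 1789-01-01
→ anchor(d=2285-01-26)
← 2285-01-26
→ anchor(d=2043-09-07)
← 2043-09-07
→ monthhop(n=-17)
← 2042-04-07
→ monthhop(n=-35)
← 2039-05-07
→ re(v=-177, u_from=C, u_to=F)
← -1433/5

Answer: 2039-05-07


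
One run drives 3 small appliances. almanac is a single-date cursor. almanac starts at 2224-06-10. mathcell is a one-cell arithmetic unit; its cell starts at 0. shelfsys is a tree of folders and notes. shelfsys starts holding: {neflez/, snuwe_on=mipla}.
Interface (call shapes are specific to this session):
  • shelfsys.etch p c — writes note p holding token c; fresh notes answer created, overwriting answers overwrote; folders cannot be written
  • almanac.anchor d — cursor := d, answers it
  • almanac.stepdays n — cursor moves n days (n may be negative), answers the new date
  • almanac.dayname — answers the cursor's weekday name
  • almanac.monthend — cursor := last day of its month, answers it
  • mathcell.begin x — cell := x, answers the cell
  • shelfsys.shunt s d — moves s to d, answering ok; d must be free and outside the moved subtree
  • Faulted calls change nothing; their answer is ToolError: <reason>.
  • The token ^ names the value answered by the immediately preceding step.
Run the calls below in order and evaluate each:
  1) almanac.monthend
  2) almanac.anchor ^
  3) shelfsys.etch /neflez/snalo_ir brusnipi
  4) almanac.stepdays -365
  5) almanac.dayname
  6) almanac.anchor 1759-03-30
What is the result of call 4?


Answer: 2223-07-01

Derivation:
! 1. almanac.monthend() -> 2224-06-30
! 2. almanac.anchor(d='^') -> 2224-06-30
! 3. shelfsys.etch(p='/neflez/snalo_ir', c='brusnipi') -> created
! 4. almanac.stepdays(n='-365') -> 2223-07-01
! 5. almanac.dayname() -> Tuesday
! 6. almanac.anchor(d='1759-03-30') -> 1759-03-30


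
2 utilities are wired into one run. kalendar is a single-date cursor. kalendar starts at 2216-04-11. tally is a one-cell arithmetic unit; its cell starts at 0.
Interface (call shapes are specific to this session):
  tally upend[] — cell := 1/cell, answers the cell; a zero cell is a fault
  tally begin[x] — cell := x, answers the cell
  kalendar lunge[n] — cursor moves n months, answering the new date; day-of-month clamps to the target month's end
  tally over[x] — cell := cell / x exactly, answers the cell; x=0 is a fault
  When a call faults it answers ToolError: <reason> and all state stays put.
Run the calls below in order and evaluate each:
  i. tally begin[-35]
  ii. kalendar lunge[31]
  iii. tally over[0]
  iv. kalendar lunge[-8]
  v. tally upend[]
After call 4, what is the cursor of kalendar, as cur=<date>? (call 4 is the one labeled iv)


·→ tally begin(x=-35)
·← -35
·→ kalendar lunge(n=31)
·← 2218-11-11
·→ tally over(x=0)
·← ToolError: division by zero
·→ kalendar lunge(n=-8)
·← 2218-03-11
·→ tally upend()
·← -1/35

Answer: cur=2218-03-11


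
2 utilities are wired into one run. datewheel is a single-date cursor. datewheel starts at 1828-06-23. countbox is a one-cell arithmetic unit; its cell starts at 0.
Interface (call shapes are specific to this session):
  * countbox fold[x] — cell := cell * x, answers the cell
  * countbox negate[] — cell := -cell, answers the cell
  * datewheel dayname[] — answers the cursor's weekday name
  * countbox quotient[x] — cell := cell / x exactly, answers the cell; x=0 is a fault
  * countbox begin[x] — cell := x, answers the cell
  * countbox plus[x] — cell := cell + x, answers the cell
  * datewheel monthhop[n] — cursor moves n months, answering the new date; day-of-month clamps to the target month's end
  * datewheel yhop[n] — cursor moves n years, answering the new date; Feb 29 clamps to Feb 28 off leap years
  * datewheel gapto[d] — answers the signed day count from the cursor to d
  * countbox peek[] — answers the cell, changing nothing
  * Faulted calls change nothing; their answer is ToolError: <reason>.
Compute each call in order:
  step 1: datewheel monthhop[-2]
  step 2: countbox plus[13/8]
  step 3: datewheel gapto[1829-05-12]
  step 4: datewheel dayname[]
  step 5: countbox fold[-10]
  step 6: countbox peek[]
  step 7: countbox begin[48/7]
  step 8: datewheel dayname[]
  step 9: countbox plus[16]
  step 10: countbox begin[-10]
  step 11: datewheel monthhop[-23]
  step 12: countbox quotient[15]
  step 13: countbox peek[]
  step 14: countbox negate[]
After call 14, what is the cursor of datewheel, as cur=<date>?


Answer: cur=1826-05-23

Derivation:
[in] datewheel monthhop n='-2'
  1828-04-23
[in] countbox plus x='13/8'
  13/8
[in] datewheel gapto d='1829-05-12'
  384
[in] datewheel dayname
  Wednesday
[in] countbox fold x='-10'
  -65/4
[in] countbox peek
  -65/4
[in] countbox begin x='48/7'
  48/7
[in] datewheel dayname
  Wednesday
[in] countbox plus x='16'
  160/7
[in] countbox begin x='-10'
  -10
[in] datewheel monthhop n='-23'
  1826-05-23
[in] countbox quotient x='15'
  -2/3
[in] countbox peek
  -2/3
[in] countbox negate
  2/3


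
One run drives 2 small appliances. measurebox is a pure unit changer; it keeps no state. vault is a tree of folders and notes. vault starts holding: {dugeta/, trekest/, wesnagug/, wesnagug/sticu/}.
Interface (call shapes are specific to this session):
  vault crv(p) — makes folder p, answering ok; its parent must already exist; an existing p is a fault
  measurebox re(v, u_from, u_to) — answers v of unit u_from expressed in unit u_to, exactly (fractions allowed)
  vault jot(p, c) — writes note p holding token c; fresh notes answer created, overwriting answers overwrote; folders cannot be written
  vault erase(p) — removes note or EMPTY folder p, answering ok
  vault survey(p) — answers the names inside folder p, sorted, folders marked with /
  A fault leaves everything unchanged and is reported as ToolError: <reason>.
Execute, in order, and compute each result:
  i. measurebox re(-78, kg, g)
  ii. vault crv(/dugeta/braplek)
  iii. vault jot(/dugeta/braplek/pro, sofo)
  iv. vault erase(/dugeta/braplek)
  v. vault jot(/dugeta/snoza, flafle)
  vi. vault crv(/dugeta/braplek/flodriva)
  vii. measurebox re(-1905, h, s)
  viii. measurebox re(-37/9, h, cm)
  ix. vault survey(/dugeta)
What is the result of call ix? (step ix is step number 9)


-> measurebox re(v→-78, u_from→kg, u_to→g)
<- -78000
-> vault crv(p→/dugeta/braplek)
<- ok
-> vault jot(p→/dugeta/braplek/pro, c→sofo)
<- created
-> vault erase(p→/dugeta/braplek)
<- ToolError: not empty
-> vault jot(p→/dugeta/snoza, c→flafle)
<- created
-> vault crv(p→/dugeta/braplek/flodriva)
<- ok
-> measurebox re(v→-1905, u_from→h, u_to→s)
<- -6858000
-> measurebox re(v→-37/9, u_from→h, u_to→cm)
<- ToolError: incompatible units
-> vault survey(p→/dugeta)
<- [braplek/, snoza]

Answer: [braplek/, snoza]


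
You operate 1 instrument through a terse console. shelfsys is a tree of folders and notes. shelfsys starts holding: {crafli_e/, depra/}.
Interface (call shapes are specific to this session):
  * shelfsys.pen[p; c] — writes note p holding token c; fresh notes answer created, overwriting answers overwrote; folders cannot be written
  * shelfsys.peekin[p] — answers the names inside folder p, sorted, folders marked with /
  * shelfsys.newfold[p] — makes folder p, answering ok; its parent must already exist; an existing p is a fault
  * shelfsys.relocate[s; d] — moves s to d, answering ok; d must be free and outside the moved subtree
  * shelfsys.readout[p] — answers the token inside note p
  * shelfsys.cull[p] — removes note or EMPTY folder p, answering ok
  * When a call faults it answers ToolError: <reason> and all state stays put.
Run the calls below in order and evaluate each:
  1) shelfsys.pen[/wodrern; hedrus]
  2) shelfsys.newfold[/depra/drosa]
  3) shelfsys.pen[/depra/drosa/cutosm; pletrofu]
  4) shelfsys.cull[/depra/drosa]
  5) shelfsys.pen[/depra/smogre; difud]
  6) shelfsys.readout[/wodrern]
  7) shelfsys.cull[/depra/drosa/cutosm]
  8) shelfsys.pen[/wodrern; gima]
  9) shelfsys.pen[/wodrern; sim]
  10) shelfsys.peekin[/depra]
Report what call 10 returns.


I use pen(p→/wodrern, c→hedrus), yielding created.
Invoking newfold(p→/depra/drosa), and see ok.
I try pen(p→/depra/drosa/cutosm, c→pletrofu): created.
I try cull(p→/depra/drosa): ToolError: not empty.
I try pen(p→/depra/smogre, c→difud), giving created.
I run readout(p→/wodrern), yielding hedrus.
I call cull(p→/depra/drosa/cutosm), yielding ok.
I run pen(p→/wodrern, c→gima), — result: overwrote.
I invoke pen(p→/wodrern, c→sim), which returns overwrote.
I invoke peekin(p→/depra), which returns [drosa/, smogre].

Answer: [drosa/, smogre]


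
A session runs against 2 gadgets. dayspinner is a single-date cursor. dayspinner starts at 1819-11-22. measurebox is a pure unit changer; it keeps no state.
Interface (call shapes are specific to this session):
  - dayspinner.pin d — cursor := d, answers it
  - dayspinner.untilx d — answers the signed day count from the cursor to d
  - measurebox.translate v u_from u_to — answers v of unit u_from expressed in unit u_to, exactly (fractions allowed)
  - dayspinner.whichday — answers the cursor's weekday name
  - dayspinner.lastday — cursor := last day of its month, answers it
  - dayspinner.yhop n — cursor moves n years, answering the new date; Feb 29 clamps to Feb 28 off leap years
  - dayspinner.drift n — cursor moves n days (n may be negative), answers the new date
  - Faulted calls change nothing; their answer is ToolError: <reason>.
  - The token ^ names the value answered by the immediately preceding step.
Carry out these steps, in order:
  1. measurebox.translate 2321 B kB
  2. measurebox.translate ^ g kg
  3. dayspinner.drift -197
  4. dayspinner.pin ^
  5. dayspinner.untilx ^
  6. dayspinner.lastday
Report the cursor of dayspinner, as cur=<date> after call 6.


==> measurebox.translate(2321, B, kB)
<== 2321/1000
==> measurebox.translate(^, g, kg)
<== 2321/1000000
==> dayspinner.drift(-197)
<== 1819-05-09
==> dayspinner.pin(^)
<== 1819-05-09
==> dayspinner.untilx(^)
<== 0
==> dayspinner.lastday()
<== 1819-05-31

Answer: cur=1819-05-31


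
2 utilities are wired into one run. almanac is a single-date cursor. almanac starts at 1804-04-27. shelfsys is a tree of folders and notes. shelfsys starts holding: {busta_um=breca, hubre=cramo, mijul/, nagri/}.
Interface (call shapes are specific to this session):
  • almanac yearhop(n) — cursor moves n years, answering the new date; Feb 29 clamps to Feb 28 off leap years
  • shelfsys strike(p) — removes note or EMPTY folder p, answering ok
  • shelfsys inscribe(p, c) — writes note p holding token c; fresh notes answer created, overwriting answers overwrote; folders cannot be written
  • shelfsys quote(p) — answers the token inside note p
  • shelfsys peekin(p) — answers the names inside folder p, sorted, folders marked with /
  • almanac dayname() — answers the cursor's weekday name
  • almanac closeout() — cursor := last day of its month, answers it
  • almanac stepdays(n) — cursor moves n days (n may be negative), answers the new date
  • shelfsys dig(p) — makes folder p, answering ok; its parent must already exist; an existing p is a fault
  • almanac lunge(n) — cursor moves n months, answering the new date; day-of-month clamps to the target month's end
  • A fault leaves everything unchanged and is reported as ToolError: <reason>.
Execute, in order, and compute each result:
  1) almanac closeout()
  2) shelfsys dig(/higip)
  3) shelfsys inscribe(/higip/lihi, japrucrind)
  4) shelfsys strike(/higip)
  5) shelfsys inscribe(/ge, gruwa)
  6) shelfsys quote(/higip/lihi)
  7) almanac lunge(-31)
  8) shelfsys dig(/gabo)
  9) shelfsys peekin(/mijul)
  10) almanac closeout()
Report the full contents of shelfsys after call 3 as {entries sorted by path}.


Answer: {busta_um=breca, higip/, higip/lihi=japrucrind, hubre=cramo, mijul/, nagri/}

Derivation:
;; 1. almanac closeout() : 1804-04-30
;; 2. shelfsys dig(p→/higip) : ok
;; 3. shelfsys inscribe(p→/higip/lihi, c→japrucrind) : created
;; 4. shelfsys strike(p→/higip) : ToolError: not empty
;; 5. shelfsys inscribe(p→/ge, c→gruwa) : created
;; 6. shelfsys quote(p→/higip/lihi) : japrucrind
;; 7. almanac lunge(n→-31) : 1801-09-30
;; 8. shelfsys dig(p→/gabo) : ok
;; 9. shelfsys peekin(p→/mijul) : []
;; 10. almanac closeout() : 1801-09-30


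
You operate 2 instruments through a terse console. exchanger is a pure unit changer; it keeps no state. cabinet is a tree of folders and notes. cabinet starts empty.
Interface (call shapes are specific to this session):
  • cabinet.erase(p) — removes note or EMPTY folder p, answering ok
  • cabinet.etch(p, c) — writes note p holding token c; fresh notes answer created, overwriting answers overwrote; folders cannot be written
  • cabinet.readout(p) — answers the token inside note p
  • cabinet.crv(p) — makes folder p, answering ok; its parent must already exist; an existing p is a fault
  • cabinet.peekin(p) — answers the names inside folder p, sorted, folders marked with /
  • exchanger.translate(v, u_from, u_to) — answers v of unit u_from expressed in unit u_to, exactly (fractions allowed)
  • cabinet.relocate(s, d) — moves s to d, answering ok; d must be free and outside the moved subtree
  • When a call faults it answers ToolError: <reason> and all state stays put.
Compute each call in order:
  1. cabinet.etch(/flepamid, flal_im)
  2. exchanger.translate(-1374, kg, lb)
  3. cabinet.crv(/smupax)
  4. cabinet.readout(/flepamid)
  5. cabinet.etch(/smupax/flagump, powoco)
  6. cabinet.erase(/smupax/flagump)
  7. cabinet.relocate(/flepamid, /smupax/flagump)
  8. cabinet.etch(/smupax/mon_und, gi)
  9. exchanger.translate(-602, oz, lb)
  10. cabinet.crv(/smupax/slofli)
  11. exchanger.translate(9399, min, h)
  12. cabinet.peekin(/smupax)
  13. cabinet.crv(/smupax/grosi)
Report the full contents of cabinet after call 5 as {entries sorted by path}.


Answer: {flepamid=flal_im, smupax/, smupax/flagump=powoco}

Derivation:
>> cabinet.etch(p→/flepamid, c→flal_im)
<< created
>> exchanger.translate(v→-1374, u_from→kg, u_to→lb)
<< -137400000000/45359237
>> cabinet.crv(p→/smupax)
<< ok
>> cabinet.readout(p→/flepamid)
<< flal_im
>> cabinet.etch(p→/smupax/flagump, c→powoco)
<< created
>> cabinet.erase(p→/smupax/flagump)
<< ok
>> cabinet.relocate(s→/flepamid, d→/smupax/flagump)
<< ok
>> cabinet.etch(p→/smupax/mon_und, c→gi)
<< created
>> exchanger.translate(v→-602, u_from→oz, u_to→lb)
<< -301/8
>> cabinet.crv(p→/smupax/slofli)
<< ok
>> exchanger.translate(v→9399, u_from→min, u_to→h)
<< 3133/20
>> cabinet.peekin(p→/smupax)
<< [flagump, mon_und, slofli/]
>> cabinet.crv(p→/smupax/grosi)
<< ok
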